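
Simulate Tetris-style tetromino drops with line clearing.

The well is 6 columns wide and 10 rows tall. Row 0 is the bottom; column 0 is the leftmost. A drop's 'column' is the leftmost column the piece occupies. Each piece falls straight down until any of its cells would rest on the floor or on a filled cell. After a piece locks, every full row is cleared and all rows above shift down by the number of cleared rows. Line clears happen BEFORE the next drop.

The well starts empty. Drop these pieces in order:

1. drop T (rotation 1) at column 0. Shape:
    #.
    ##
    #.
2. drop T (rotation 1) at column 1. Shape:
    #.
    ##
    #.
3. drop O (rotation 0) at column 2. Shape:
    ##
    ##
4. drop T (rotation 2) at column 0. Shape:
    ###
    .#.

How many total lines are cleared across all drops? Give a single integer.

Answer: 0

Derivation:
Drop 1: T rot1 at col 0 lands with bottom-row=0; cleared 0 line(s) (total 0); column heights now [3 2 0 0 0 0], max=3
Drop 2: T rot1 at col 1 lands with bottom-row=2; cleared 0 line(s) (total 0); column heights now [3 5 4 0 0 0], max=5
Drop 3: O rot0 at col 2 lands with bottom-row=4; cleared 0 line(s) (total 0); column heights now [3 5 6 6 0 0], max=6
Drop 4: T rot2 at col 0 lands with bottom-row=5; cleared 0 line(s) (total 0); column heights now [7 7 7 6 0 0], max=7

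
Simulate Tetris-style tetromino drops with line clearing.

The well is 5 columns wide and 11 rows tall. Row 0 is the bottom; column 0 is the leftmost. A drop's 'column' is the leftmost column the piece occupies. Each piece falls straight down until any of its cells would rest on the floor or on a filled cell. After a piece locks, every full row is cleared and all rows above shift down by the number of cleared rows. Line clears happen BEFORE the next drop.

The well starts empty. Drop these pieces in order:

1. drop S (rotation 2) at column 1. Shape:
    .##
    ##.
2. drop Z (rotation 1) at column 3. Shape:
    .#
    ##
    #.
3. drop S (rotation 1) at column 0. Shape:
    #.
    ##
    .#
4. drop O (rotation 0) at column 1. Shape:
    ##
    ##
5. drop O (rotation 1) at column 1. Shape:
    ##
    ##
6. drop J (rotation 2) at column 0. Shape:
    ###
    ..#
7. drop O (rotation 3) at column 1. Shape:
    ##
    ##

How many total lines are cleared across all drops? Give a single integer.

Drop 1: S rot2 at col 1 lands with bottom-row=0; cleared 0 line(s) (total 0); column heights now [0 1 2 2 0], max=2
Drop 2: Z rot1 at col 3 lands with bottom-row=2; cleared 0 line(s) (total 0); column heights now [0 1 2 4 5], max=5
Drop 3: S rot1 at col 0 lands with bottom-row=1; cleared 0 line(s) (total 0); column heights now [4 3 2 4 5], max=5
Drop 4: O rot0 at col 1 lands with bottom-row=3; cleared 1 line(s) (total 1); column heights now [3 4 4 3 4], max=4
Drop 5: O rot1 at col 1 lands with bottom-row=4; cleared 0 line(s) (total 1); column heights now [3 6 6 3 4], max=6
Drop 6: J rot2 at col 0 lands with bottom-row=6; cleared 0 line(s) (total 1); column heights now [8 8 8 3 4], max=8
Drop 7: O rot3 at col 1 lands with bottom-row=8; cleared 0 line(s) (total 1); column heights now [8 10 10 3 4], max=10

Answer: 1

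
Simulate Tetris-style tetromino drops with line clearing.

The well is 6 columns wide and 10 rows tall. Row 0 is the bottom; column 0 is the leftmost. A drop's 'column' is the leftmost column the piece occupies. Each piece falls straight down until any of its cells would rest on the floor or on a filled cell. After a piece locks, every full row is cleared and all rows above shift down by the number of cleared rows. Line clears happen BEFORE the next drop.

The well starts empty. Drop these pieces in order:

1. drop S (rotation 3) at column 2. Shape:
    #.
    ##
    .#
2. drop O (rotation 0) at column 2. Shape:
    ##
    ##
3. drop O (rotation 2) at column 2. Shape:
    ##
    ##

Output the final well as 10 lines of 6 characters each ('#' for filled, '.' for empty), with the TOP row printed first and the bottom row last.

Drop 1: S rot3 at col 2 lands with bottom-row=0; cleared 0 line(s) (total 0); column heights now [0 0 3 2 0 0], max=3
Drop 2: O rot0 at col 2 lands with bottom-row=3; cleared 0 line(s) (total 0); column heights now [0 0 5 5 0 0], max=5
Drop 3: O rot2 at col 2 lands with bottom-row=5; cleared 0 line(s) (total 0); column heights now [0 0 7 7 0 0], max=7

Answer: ......
......
......
..##..
..##..
..##..
..##..
..#...
..##..
...#..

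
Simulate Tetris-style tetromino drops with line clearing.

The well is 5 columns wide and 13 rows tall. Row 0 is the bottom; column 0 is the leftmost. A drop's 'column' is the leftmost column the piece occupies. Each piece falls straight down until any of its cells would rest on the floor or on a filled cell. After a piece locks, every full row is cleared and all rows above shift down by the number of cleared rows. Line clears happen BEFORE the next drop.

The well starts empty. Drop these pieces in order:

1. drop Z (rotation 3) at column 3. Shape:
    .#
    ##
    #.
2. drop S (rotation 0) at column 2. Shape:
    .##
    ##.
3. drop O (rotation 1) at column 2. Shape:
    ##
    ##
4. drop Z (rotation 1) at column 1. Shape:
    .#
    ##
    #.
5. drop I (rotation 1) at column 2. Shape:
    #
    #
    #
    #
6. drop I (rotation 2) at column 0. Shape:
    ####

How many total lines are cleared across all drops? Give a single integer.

Drop 1: Z rot3 at col 3 lands with bottom-row=0; cleared 0 line(s) (total 0); column heights now [0 0 0 2 3], max=3
Drop 2: S rot0 at col 2 lands with bottom-row=2; cleared 0 line(s) (total 0); column heights now [0 0 3 4 4], max=4
Drop 3: O rot1 at col 2 lands with bottom-row=4; cleared 0 line(s) (total 0); column heights now [0 0 6 6 4], max=6
Drop 4: Z rot1 at col 1 lands with bottom-row=5; cleared 0 line(s) (total 0); column heights now [0 7 8 6 4], max=8
Drop 5: I rot1 at col 2 lands with bottom-row=8; cleared 0 line(s) (total 0); column heights now [0 7 12 6 4], max=12
Drop 6: I rot2 at col 0 lands with bottom-row=12; cleared 0 line(s) (total 0); column heights now [13 13 13 13 4], max=13

Answer: 0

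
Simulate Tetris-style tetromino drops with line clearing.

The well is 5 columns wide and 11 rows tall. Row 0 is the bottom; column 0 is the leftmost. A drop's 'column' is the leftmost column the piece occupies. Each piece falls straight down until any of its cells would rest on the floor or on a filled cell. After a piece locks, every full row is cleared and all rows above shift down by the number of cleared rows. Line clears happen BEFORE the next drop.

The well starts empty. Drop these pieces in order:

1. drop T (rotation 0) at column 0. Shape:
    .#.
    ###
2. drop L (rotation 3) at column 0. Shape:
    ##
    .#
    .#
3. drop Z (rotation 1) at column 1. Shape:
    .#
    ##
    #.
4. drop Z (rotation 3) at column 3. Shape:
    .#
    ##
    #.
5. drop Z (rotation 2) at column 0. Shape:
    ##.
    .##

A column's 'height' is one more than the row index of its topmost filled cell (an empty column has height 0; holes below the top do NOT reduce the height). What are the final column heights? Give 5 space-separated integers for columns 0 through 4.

Answer: 10 10 9 2 3

Derivation:
Drop 1: T rot0 at col 0 lands with bottom-row=0; cleared 0 line(s) (total 0); column heights now [1 2 1 0 0], max=2
Drop 2: L rot3 at col 0 lands with bottom-row=2; cleared 0 line(s) (total 0); column heights now [5 5 1 0 0], max=5
Drop 3: Z rot1 at col 1 lands with bottom-row=5; cleared 0 line(s) (total 0); column heights now [5 7 8 0 0], max=8
Drop 4: Z rot3 at col 3 lands with bottom-row=0; cleared 0 line(s) (total 0); column heights now [5 7 8 2 3], max=8
Drop 5: Z rot2 at col 0 lands with bottom-row=8; cleared 0 line(s) (total 0); column heights now [10 10 9 2 3], max=10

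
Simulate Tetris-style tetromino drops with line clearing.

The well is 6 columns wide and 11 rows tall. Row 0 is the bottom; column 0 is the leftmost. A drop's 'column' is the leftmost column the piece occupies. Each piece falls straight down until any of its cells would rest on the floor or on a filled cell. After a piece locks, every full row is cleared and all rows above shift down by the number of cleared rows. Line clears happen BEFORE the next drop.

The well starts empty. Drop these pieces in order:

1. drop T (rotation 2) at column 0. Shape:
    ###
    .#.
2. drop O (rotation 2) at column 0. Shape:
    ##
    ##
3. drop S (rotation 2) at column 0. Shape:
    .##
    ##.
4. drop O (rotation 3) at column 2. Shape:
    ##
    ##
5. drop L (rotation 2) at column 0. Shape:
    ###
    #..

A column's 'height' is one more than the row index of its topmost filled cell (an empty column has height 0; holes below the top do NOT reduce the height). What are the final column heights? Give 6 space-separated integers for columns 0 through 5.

Answer: 9 9 9 8 0 0

Derivation:
Drop 1: T rot2 at col 0 lands with bottom-row=0; cleared 0 line(s) (total 0); column heights now [2 2 2 0 0 0], max=2
Drop 2: O rot2 at col 0 lands with bottom-row=2; cleared 0 line(s) (total 0); column heights now [4 4 2 0 0 0], max=4
Drop 3: S rot2 at col 0 lands with bottom-row=4; cleared 0 line(s) (total 0); column heights now [5 6 6 0 0 0], max=6
Drop 4: O rot3 at col 2 lands with bottom-row=6; cleared 0 line(s) (total 0); column heights now [5 6 8 8 0 0], max=8
Drop 5: L rot2 at col 0 lands with bottom-row=7; cleared 0 line(s) (total 0); column heights now [9 9 9 8 0 0], max=9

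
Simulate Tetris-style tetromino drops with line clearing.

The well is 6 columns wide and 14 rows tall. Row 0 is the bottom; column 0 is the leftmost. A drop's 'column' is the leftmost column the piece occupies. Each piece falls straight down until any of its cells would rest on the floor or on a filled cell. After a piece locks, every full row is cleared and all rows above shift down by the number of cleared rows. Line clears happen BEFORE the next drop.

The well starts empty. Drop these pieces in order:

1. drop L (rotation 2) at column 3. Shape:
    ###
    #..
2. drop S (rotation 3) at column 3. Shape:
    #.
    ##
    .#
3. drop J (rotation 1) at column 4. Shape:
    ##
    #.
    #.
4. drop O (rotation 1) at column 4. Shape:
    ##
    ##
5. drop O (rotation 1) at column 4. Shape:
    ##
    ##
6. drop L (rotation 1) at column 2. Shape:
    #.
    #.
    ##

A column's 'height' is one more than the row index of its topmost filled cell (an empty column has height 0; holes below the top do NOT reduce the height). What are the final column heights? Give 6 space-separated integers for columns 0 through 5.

Drop 1: L rot2 at col 3 lands with bottom-row=0; cleared 0 line(s) (total 0); column heights now [0 0 0 2 2 2], max=2
Drop 2: S rot3 at col 3 lands with bottom-row=2; cleared 0 line(s) (total 0); column heights now [0 0 0 5 4 2], max=5
Drop 3: J rot1 at col 4 lands with bottom-row=4; cleared 0 line(s) (total 0); column heights now [0 0 0 5 7 7], max=7
Drop 4: O rot1 at col 4 lands with bottom-row=7; cleared 0 line(s) (total 0); column heights now [0 0 0 5 9 9], max=9
Drop 5: O rot1 at col 4 lands with bottom-row=9; cleared 0 line(s) (total 0); column heights now [0 0 0 5 11 11], max=11
Drop 6: L rot1 at col 2 lands with bottom-row=5; cleared 0 line(s) (total 0); column heights now [0 0 8 6 11 11], max=11

Answer: 0 0 8 6 11 11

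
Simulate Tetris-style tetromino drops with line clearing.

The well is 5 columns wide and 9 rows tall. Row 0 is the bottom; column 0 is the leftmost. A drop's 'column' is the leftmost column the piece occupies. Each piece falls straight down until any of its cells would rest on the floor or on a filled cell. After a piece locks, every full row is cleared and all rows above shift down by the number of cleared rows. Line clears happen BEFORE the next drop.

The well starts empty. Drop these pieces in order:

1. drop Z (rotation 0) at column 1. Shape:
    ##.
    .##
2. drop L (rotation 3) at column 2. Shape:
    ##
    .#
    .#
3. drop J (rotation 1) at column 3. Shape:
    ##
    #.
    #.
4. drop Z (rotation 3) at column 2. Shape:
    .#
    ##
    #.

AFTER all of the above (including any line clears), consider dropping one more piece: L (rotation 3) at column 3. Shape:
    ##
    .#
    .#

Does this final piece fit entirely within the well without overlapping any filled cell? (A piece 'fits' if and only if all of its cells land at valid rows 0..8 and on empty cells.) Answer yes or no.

Drop 1: Z rot0 at col 1 lands with bottom-row=0; cleared 0 line(s) (total 0); column heights now [0 2 2 1 0], max=2
Drop 2: L rot3 at col 2 lands with bottom-row=1; cleared 0 line(s) (total 0); column heights now [0 2 4 4 0], max=4
Drop 3: J rot1 at col 3 lands with bottom-row=4; cleared 0 line(s) (total 0); column heights now [0 2 4 7 7], max=7
Drop 4: Z rot3 at col 2 lands with bottom-row=6; cleared 0 line(s) (total 0); column heights now [0 2 8 9 7], max=9
Test piece L rot3 at col 3 (width 2): heights before test = [0 2 8 9 7]; fits = False

Answer: no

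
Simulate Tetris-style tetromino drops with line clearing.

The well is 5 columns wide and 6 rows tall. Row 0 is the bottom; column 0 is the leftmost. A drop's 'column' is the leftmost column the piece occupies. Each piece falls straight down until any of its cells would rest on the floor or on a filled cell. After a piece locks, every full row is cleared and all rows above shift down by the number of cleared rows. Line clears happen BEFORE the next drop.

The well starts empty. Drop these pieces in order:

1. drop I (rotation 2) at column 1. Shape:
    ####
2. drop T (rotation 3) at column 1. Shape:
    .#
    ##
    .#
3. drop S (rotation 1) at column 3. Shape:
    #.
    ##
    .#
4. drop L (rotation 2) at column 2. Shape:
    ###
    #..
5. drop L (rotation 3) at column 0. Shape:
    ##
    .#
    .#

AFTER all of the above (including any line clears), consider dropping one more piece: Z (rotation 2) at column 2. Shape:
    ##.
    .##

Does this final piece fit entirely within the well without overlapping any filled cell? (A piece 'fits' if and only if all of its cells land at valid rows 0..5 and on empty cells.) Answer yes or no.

Answer: yes

Derivation:
Drop 1: I rot2 at col 1 lands with bottom-row=0; cleared 0 line(s) (total 0); column heights now [0 1 1 1 1], max=1
Drop 2: T rot3 at col 1 lands with bottom-row=1; cleared 0 line(s) (total 0); column heights now [0 3 4 1 1], max=4
Drop 3: S rot1 at col 3 lands with bottom-row=1; cleared 0 line(s) (total 0); column heights now [0 3 4 4 3], max=4
Drop 4: L rot2 at col 2 lands with bottom-row=4; cleared 0 line(s) (total 0); column heights now [0 3 6 6 6], max=6
Drop 5: L rot3 at col 0 lands with bottom-row=3; cleared 1 line(s) (total 1); column heights now [0 5 5 4 3], max=5
Test piece Z rot2 at col 2 (width 3): heights before test = [0 5 5 4 3]; fits = True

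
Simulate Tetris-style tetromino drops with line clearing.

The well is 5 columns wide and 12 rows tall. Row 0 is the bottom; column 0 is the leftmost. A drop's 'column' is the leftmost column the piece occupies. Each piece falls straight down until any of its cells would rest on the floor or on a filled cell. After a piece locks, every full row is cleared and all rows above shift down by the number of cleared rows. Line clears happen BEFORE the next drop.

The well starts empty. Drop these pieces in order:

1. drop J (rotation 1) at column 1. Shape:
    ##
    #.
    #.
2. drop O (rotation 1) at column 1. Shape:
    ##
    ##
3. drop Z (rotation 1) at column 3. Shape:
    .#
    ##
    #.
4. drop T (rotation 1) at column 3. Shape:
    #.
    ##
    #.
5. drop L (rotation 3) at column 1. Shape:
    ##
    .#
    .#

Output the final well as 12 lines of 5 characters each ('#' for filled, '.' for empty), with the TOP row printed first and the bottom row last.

Answer: .....
.....
.....
.....
.##..
..#..
..#..
.###.
.####
.####
.#.##
.#.#.

Derivation:
Drop 1: J rot1 at col 1 lands with bottom-row=0; cleared 0 line(s) (total 0); column heights now [0 3 3 0 0], max=3
Drop 2: O rot1 at col 1 lands with bottom-row=3; cleared 0 line(s) (total 0); column heights now [0 5 5 0 0], max=5
Drop 3: Z rot1 at col 3 lands with bottom-row=0; cleared 0 line(s) (total 0); column heights now [0 5 5 2 3], max=5
Drop 4: T rot1 at col 3 lands with bottom-row=2; cleared 0 line(s) (total 0); column heights now [0 5 5 5 4], max=5
Drop 5: L rot3 at col 1 lands with bottom-row=5; cleared 0 line(s) (total 0); column heights now [0 8 8 5 4], max=8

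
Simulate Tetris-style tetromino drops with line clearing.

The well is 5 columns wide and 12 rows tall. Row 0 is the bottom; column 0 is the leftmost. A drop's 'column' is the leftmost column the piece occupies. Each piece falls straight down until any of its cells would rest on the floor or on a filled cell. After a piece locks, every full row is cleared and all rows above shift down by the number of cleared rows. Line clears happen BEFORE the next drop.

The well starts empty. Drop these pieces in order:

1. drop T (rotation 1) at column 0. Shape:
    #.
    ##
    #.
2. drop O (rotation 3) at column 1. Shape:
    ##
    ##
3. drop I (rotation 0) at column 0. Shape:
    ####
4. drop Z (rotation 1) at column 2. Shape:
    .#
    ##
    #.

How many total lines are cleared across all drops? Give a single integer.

Drop 1: T rot1 at col 0 lands with bottom-row=0; cleared 0 line(s) (total 0); column heights now [3 2 0 0 0], max=3
Drop 2: O rot3 at col 1 lands with bottom-row=2; cleared 0 line(s) (total 0); column heights now [3 4 4 0 0], max=4
Drop 3: I rot0 at col 0 lands with bottom-row=4; cleared 0 line(s) (total 0); column heights now [5 5 5 5 0], max=5
Drop 4: Z rot1 at col 2 lands with bottom-row=5; cleared 0 line(s) (total 0); column heights now [5 5 7 8 0], max=8

Answer: 0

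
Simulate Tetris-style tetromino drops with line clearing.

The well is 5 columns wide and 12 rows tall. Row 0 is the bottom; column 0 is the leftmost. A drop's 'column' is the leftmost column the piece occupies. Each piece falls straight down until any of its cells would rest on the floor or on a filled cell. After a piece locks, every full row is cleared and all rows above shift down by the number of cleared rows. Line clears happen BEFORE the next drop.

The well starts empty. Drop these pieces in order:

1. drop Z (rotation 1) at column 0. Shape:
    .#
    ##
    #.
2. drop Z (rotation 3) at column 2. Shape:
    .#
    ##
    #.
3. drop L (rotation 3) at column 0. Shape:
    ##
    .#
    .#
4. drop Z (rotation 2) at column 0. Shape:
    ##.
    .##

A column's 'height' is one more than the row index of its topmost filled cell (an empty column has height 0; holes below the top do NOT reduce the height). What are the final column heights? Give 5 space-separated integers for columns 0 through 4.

Drop 1: Z rot1 at col 0 lands with bottom-row=0; cleared 0 line(s) (total 0); column heights now [2 3 0 0 0], max=3
Drop 2: Z rot3 at col 2 lands with bottom-row=0; cleared 0 line(s) (total 0); column heights now [2 3 2 3 0], max=3
Drop 3: L rot3 at col 0 lands with bottom-row=3; cleared 0 line(s) (total 0); column heights now [6 6 2 3 0], max=6
Drop 4: Z rot2 at col 0 lands with bottom-row=6; cleared 0 line(s) (total 0); column heights now [8 8 7 3 0], max=8

Answer: 8 8 7 3 0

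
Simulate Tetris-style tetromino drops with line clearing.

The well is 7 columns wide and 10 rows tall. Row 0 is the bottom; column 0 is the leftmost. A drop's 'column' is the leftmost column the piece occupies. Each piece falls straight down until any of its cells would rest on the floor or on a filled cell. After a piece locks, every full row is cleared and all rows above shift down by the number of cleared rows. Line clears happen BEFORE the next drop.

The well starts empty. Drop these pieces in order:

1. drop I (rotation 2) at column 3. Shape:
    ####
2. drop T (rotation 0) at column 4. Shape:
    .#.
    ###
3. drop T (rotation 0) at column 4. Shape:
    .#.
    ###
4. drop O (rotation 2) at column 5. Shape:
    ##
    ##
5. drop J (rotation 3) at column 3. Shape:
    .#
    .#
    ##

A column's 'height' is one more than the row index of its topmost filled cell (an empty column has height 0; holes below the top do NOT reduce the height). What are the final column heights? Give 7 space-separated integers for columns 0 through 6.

Drop 1: I rot2 at col 3 lands with bottom-row=0; cleared 0 line(s) (total 0); column heights now [0 0 0 1 1 1 1], max=1
Drop 2: T rot0 at col 4 lands with bottom-row=1; cleared 0 line(s) (total 0); column heights now [0 0 0 1 2 3 2], max=3
Drop 3: T rot0 at col 4 lands with bottom-row=3; cleared 0 line(s) (total 0); column heights now [0 0 0 1 4 5 4], max=5
Drop 4: O rot2 at col 5 lands with bottom-row=5; cleared 0 line(s) (total 0); column heights now [0 0 0 1 4 7 7], max=7
Drop 5: J rot3 at col 3 lands with bottom-row=4; cleared 0 line(s) (total 0); column heights now [0 0 0 5 7 7 7], max=7

Answer: 0 0 0 5 7 7 7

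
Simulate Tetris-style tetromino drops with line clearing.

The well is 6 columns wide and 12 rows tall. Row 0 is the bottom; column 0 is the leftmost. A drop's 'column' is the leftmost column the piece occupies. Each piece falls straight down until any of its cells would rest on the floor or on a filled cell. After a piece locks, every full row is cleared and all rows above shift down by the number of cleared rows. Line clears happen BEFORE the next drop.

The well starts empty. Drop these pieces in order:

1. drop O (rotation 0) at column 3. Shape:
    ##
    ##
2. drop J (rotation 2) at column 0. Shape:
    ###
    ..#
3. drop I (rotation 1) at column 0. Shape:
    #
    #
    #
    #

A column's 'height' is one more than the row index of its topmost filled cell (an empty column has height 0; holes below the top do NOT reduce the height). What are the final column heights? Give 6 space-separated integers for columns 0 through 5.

Answer: 6 2 2 2 2 0

Derivation:
Drop 1: O rot0 at col 3 lands with bottom-row=0; cleared 0 line(s) (total 0); column heights now [0 0 0 2 2 0], max=2
Drop 2: J rot2 at col 0 lands with bottom-row=0; cleared 0 line(s) (total 0); column heights now [2 2 2 2 2 0], max=2
Drop 3: I rot1 at col 0 lands with bottom-row=2; cleared 0 line(s) (total 0); column heights now [6 2 2 2 2 0], max=6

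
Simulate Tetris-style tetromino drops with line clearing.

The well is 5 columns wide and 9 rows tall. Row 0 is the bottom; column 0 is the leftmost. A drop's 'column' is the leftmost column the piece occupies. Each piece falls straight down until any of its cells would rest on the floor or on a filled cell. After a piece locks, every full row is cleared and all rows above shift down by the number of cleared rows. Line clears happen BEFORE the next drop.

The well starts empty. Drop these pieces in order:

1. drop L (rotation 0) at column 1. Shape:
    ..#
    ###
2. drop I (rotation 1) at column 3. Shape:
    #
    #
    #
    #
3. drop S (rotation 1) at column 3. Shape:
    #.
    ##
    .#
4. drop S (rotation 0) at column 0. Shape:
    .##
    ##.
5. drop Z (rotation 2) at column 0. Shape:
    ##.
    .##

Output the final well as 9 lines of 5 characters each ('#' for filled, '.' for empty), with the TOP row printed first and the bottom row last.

Drop 1: L rot0 at col 1 lands with bottom-row=0; cleared 0 line(s) (total 0); column heights now [0 1 1 2 0], max=2
Drop 2: I rot1 at col 3 lands with bottom-row=2; cleared 0 line(s) (total 0); column heights now [0 1 1 6 0], max=6
Drop 3: S rot1 at col 3 lands with bottom-row=5; cleared 0 line(s) (total 0); column heights now [0 1 1 8 7], max=8
Drop 4: S rot0 at col 0 lands with bottom-row=1; cleared 0 line(s) (total 0); column heights now [2 3 3 8 7], max=8
Drop 5: Z rot2 at col 0 lands with bottom-row=3; cleared 0 line(s) (total 0); column heights now [5 5 4 8 7], max=8

Answer: .....
...#.
...##
...##
##.#.
.###.
.###.
##.#.
.###.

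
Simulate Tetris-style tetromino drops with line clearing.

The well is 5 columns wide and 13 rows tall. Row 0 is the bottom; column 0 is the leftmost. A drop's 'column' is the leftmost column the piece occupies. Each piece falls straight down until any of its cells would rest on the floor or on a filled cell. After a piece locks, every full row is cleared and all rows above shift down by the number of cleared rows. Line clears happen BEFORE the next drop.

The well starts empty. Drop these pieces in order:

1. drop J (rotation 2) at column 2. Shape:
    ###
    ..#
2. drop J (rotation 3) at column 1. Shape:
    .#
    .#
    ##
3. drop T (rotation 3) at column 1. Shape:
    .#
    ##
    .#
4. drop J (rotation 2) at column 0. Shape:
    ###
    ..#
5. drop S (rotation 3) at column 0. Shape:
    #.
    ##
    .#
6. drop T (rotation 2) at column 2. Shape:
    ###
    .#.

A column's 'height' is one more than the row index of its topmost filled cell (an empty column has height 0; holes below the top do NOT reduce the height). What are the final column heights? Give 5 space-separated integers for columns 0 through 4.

Answer: 13 12 11 11 11

Derivation:
Drop 1: J rot2 at col 2 lands with bottom-row=0; cleared 0 line(s) (total 0); column heights now [0 0 2 2 2], max=2
Drop 2: J rot3 at col 1 lands with bottom-row=2; cleared 0 line(s) (total 0); column heights now [0 3 5 2 2], max=5
Drop 3: T rot3 at col 1 lands with bottom-row=5; cleared 0 line(s) (total 0); column heights now [0 7 8 2 2], max=8
Drop 4: J rot2 at col 0 lands with bottom-row=8; cleared 0 line(s) (total 0); column heights now [10 10 10 2 2], max=10
Drop 5: S rot3 at col 0 lands with bottom-row=10; cleared 0 line(s) (total 0); column heights now [13 12 10 2 2], max=13
Drop 6: T rot2 at col 2 lands with bottom-row=9; cleared 0 line(s) (total 0); column heights now [13 12 11 11 11], max=13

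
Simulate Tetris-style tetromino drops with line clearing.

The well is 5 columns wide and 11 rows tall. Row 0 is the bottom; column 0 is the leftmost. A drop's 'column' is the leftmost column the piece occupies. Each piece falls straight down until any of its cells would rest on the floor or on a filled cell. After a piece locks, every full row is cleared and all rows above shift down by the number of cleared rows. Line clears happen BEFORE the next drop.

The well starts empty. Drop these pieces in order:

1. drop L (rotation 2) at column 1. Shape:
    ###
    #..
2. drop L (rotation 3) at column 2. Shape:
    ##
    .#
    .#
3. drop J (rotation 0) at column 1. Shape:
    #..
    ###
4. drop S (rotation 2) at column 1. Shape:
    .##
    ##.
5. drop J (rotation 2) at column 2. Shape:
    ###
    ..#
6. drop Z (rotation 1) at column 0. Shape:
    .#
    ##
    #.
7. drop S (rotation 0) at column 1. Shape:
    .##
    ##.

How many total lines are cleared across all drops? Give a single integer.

Drop 1: L rot2 at col 1 lands with bottom-row=0; cleared 0 line(s) (total 0); column heights now [0 2 2 2 0], max=2
Drop 2: L rot3 at col 2 lands with bottom-row=2; cleared 0 line(s) (total 0); column heights now [0 2 5 5 0], max=5
Drop 3: J rot0 at col 1 lands with bottom-row=5; cleared 0 line(s) (total 0); column heights now [0 7 6 6 0], max=7
Drop 4: S rot2 at col 1 lands with bottom-row=7; cleared 0 line(s) (total 0); column heights now [0 8 9 9 0], max=9
Drop 5: J rot2 at col 2 lands with bottom-row=8; cleared 0 line(s) (total 0); column heights now [0 8 10 10 10], max=10
Drop 6: Z rot1 at col 0 lands with bottom-row=7; cleared 1 line(s) (total 1); column heights now [8 9 9 9 9], max=9
Drop 7: S rot0 at col 1 lands with bottom-row=9; cleared 0 line(s) (total 1); column heights now [8 10 11 11 9], max=11

Answer: 1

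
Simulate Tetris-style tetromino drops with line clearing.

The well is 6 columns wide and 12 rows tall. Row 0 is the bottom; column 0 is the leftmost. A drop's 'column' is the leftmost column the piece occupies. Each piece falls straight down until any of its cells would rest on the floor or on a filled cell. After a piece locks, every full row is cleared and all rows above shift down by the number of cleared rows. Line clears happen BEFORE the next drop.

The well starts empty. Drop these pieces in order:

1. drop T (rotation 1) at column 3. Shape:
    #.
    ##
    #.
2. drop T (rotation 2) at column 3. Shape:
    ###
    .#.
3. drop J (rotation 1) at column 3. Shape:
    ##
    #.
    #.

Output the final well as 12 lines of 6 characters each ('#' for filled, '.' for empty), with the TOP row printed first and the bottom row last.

Drop 1: T rot1 at col 3 lands with bottom-row=0; cleared 0 line(s) (total 0); column heights now [0 0 0 3 2 0], max=3
Drop 2: T rot2 at col 3 lands with bottom-row=2; cleared 0 line(s) (total 0); column heights now [0 0 0 4 4 4], max=4
Drop 3: J rot1 at col 3 lands with bottom-row=4; cleared 0 line(s) (total 0); column heights now [0 0 0 7 7 4], max=7

Answer: ......
......
......
......
......
...##.
...#..
...#..
...###
...##.
...##.
...#..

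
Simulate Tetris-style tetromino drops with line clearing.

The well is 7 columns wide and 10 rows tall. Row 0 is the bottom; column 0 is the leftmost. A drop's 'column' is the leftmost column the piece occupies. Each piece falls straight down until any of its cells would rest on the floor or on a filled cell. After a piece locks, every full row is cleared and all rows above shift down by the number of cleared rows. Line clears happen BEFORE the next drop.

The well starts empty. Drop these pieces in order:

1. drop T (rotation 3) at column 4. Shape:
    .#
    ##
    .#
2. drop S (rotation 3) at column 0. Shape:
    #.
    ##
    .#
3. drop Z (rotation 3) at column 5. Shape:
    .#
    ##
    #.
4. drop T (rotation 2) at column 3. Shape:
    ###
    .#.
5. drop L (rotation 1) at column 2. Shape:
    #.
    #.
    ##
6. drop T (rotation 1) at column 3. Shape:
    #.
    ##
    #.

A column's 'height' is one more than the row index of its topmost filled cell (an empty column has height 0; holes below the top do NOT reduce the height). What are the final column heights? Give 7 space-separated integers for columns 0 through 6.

Drop 1: T rot3 at col 4 lands with bottom-row=0; cleared 0 line(s) (total 0); column heights now [0 0 0 0 2 3 0], max=3
Drop 2: S rot3 at col 0 lands with bottom-row=0; cleared 0 line(s) (total 0); column heights now [3 2 0 0 2 3 0], max=3
Drop 3: Z rot3 at col 5 lands with bottom-row=3; cleared 0 line(s) (total 0); column heights now [3 2 0 0 2 5 6], max=6
Drop 4: T rot2 at col 3 lands with bottom-row=4; cleared 0 line(s) (total 0); column heights now [3 2 0 6 6 6 6], max=6
Drop 5: L rot1 at col 2 lands with bottom-row=6; cleared 0 line(s) (total 0); column heights now [3 2 9 7 6 6 6], max=9
Drop 6: T rot1 at col 3 lands with bottom-row=7; cleared 0 line(s) (total 0); column heights now [3 2 9 10 9 6 6], max=10

Answer: 3 2 9 10 9 6 6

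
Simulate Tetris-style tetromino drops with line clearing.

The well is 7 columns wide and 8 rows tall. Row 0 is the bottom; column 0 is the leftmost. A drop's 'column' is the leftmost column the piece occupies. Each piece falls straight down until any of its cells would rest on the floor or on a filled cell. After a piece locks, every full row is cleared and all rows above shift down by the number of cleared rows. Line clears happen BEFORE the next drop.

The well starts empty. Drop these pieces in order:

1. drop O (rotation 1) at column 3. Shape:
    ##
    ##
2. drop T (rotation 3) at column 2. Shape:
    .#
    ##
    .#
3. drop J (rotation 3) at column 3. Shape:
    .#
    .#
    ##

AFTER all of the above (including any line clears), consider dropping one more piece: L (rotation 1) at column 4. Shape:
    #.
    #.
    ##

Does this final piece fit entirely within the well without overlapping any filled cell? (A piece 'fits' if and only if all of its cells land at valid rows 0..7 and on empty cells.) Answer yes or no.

Drop 1: O rot1 at col 3 lands with bottom-row=0; cleared 0 line(s) (total 0); column heights now [0 0 0 2 2 0 0], max=2
Drop 2: T rot3 at col 2 lands with bottom-row=2; cleared 0 line(s) (total 0); column heights now [0 0 4 5 2 0 0], max=5
Drop 3: J rot3 at col 3 lands with bottom-row=5; cleared 0 line(s) (total 0); column heights now [0 0 4 6 8 0 0], max=8
Test piece L rot1 at col 4 (width 2): heights before test = [0 0 4 6 8 0 0]; fits = False

Answer: no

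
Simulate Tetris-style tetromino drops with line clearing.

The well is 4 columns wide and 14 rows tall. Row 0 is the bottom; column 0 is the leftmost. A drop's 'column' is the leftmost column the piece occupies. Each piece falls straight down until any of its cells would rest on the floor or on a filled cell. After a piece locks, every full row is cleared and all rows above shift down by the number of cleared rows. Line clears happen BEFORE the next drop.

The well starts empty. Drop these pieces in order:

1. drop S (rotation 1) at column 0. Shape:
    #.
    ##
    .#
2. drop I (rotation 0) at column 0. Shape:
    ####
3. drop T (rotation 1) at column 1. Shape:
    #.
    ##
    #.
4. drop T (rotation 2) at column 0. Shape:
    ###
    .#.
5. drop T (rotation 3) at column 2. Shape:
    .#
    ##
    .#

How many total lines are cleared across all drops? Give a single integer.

Drop 1: S rot1 at col 0 lands with bottom-row=0; cleared 0 line(s) (total 0); column heights now [3 2 0 0], max=3
Drop 2: I rot0 at col 0 lands with bottom-row=3; cleared 1 line(s) (total 1); column heights now [3 2 0 0], max=3
Drop 3: T rot1 at col 1 lands with bottom-row=2; cleared 0 line(s) (total 1); column heights now [3 5 4 0], max=5
Drop 4: T rot2 at col 0 lands with bottom-row=5; cleared 0 line(s) (total 1); column heights now [7 7 7 0], max=7
Drop 5: T rot3 at col 2 lands with bottom-row=6; cleared 1 line(s) (total 2); column heights now [3 6 7 8], max=8

Answer: 2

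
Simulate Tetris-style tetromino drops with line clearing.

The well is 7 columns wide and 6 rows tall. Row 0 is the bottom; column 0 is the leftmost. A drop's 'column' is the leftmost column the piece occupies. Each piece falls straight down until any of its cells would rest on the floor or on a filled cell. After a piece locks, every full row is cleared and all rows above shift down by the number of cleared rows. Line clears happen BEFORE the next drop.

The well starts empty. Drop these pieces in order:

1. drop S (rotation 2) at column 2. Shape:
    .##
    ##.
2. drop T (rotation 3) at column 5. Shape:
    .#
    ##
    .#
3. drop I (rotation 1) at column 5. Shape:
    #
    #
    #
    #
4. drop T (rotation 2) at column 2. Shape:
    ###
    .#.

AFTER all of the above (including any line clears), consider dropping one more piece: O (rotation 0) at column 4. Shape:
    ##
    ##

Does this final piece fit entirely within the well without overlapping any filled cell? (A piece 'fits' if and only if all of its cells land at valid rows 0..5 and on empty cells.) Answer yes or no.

Drop 1: S rot2 at col 2 lands with bottom-row=0; cleared 0 line(s) (total 0); column heights now [0 0 1 2 2 0 0], max=2
Drop 2: T rot3 at col 5 lands with bottom-row=0; cleared 0 line(s) (total 0); column heights now [0 0 1 2 2 2 3], max=3
Drop 3: I rot1 at col 5 lands with bottom-row=2; cleared 0 line(s) (total 0); column heights now [0 0 1 2 2 6 3], max=6
Drop 4: T rot2 at col 2 lands with bottom-row=2; cleared 0 line(s) (total 0); column heights now [0 0 4 4 4 6 3], max=6
Test piece O rot0 at col 4 (width 2): heights before test = [0 0 4 4 4 6 3]; fits = False

Answer: no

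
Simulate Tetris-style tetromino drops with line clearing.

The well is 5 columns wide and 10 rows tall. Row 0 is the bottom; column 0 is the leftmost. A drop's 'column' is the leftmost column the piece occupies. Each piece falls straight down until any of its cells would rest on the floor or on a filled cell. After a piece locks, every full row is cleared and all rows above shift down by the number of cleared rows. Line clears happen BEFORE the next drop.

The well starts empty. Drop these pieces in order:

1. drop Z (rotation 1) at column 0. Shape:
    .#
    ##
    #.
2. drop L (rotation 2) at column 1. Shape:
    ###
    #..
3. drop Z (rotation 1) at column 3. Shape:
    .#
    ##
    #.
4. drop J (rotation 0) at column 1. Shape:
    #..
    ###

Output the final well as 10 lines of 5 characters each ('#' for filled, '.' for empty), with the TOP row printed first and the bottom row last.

Answer: .....
.#...
.####
...##
...#.
.###.
.#...
.#...
##...
#....

Derivation:
Drop 1: Z rot1 at col 0 lands with bottom-row=0; cleared 0 line(s) (total 0); column heights now [2 3 0 0 0], max=3
Drop 2: L rot2 at col 1 lands with bottom-row=3; cleared 0 line(s) (total 0); column heights now [2 5 5 5 0], max=5
Drop 3: Z rot1 at col 3 lands with bottom-row=5; cleared 0 line(s) (total 0); column heights now [2 5 5 7 8], max=8
Drop 4: J rot0 at col 1 lands with bottom-row=7; cleared 0 line(s) (total 0); column heights now [2 9 8 8 8], max=9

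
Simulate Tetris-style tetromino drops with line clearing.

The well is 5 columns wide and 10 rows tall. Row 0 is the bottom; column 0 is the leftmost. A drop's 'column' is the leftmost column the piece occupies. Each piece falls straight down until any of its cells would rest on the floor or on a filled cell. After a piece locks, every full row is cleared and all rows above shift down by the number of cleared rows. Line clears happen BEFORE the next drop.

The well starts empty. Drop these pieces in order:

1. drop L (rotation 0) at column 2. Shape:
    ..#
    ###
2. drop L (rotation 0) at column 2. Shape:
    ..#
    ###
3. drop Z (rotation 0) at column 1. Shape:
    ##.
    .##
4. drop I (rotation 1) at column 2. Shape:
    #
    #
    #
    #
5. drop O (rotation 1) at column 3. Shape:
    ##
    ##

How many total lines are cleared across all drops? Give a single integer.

Answer: 0

Derivation:
Drop 1: L rot0 at col 2 lands with bottom-row=0; cleared 0 line(s) (total 0); column heights now [0 0 1 1 2], max=2
Drop 2: L rot0 at col 2 lands with bottom-row=2; cleared 0 line(s) (total 0); column heights now [0 0 3 3 4], max=4
Drop 3: Z rot0 at col 1 lands with bottom-row=3; cleared 0 line(s) (total 0); column heights now [0 5 5 4 4], max=5
Drop 4: I rot1 at col 2 lands with bottom-row=5; cleared 0 line(s) (total 0); column heights now [0 5 9 4 4], max=9
Drop 5: O rot1 at col 3 lands with bottom-row=4; cleared 0 line(s) (total 0); column heights now [0 5 9 6 6], max=9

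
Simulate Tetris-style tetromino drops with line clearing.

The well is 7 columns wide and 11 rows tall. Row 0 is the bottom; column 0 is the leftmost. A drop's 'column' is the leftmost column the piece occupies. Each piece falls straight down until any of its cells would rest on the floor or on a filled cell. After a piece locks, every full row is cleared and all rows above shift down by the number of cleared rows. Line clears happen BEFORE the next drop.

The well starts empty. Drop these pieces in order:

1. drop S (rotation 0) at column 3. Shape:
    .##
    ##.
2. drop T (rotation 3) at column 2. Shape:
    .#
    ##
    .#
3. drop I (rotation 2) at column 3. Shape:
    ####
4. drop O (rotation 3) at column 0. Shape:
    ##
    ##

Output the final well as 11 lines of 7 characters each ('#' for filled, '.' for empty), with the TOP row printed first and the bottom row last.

Answer: .......
.......
.......
.......
.......
.......
...####
...#...
..##...
##.###.
##.##..

Derivation:
Drop 1: S rot0 at col 3 lands with bottom-row=0; cleared 0 line(s) (total 0); column heights now [0 0 0 1 2 2 0], max=2
Drop 2: T rot3 at col 2 lands with bottom-row=1; cleared 0 line(s) (total 0); column heights now [0 0 3 4 2 2 0], max=4
Drop 3: I rot2 at col 3 lands with bottom-row=4; cleared 0 line(s) (total 0); column heights now [0 0 3 5 5 5 5], max=5
Drop 4: O rot3 at col 0 lands with bottom-row=0; cleared 0 line(s) (total 0); column heights now [2 2 3 5 5 5 5], max=5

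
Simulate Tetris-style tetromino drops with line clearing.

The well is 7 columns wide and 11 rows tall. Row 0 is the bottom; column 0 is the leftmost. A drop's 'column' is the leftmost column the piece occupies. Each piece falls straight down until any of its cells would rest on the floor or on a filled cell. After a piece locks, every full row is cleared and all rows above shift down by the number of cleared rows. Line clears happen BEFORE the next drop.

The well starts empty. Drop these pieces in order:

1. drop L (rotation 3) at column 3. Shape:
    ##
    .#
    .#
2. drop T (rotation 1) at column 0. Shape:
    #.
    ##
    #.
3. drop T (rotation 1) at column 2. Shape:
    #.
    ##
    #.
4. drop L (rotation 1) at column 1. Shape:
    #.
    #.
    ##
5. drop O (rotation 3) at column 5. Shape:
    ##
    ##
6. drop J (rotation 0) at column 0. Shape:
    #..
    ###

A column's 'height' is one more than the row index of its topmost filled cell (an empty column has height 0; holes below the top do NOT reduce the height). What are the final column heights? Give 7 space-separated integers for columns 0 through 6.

Answer: 10 9 9 4 3 2 2

Derivation:
Drop 1: L rot3 at col 3 lands with bottom-row=0; cleared 0 line(s) (total 0); column heights now [0 0 0 3 3 0 0], max=3
Drop 2: T rot1 at col 0 lands with bottom-row=0; cleared 0 line(s) (total 0); column heights now [3 2 0 3 3 0 0], max=3
Drop 3: T rot1 at col 2 lands with bottom-row=2; cleared 0 line(s) (total 0); column heights now [3 2 5 4 3 0 0], max=5
Drop 4: L rot1 at col 1 lands with bottom-row=5; cleared 0 line(s) (total 0); column heights now [3 8 6 4 3 0 0], max=8
Drop 5: O rot3 at col 5 lands with bottom-row=0; cleared 0 line(s) (total 0); column heights now [3 8 6 4 3 2 2], max=8
Drop 6: J rot0 at col 0 lands with bottom-row=8; cleared 0 line(s) (total 0); column heights now [10 9 9 4 3 2 2], max=10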